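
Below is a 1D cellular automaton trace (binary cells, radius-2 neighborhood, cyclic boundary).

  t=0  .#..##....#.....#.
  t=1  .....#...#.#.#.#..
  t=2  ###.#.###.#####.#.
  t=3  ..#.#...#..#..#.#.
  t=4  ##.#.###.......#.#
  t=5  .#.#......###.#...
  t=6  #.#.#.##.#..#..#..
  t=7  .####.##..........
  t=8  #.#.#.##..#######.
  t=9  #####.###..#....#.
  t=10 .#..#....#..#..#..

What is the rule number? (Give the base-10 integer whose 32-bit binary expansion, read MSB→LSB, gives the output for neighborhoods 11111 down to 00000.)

576894221

  ##### -> .   bit 31 = 0  t=2,i=12
  ####. -> .   bit 30 = 0  t=2,i=13
  ###.# -> #   bit 29 = 1  t=2,i=2
  ###.. -> .   bit 28 = 0  t=4,i=7
  ##.## -> .   bit 27 = 0  t=2,i=9
  ##.#. -> .   bit 26 = 0  t=2,i=3
  ##..# -> #   bit 25 = 1  t=8,i=8
  ##... -> .   bit 24 = 0  t=0,i=6
  #.### -> .   bit 23 = 0  t=2,i=0
  #.##. -> #   bit 22 = 1  t=6,i=6
  #.#.# -> #   bit 21 = 1  t=1,i=11
  #.#.. -> .   bit 20 = 0  t=1,i=15
  #..## -> .   bit 19 = 0  t=0,i=3
  #..#. -> .   bit 18 = 0  t=0,i=0
  #...# -> #   bit 17 = 1  t=1,i=7
  #.... -> .   bit 16 = 0  t=0,i=7
  .#### -> #   bit 15 = 1  t=2,i=11
  .###. -> .   bit 14 = 0  t=2,i=1
  .##.# -> #   bit 13 = 1  t=6,i=7
  .##.. -> #   bit 12 = 1  t=0,i=5
  .#.## -> .   bit 11 = 0  t=2,i=5
  .#.#. -> #   bit 10 = 1  t=1,i=10
  .#..# -> .   bit 9 = 0  t=0,i=2
  .#... -> #   bit 8 = 1  t=0,i=11
  ..### -> .   bit 7 = 0  t=5,i=10
  ..##. -> .   bit 6 = 0  t=0,i=4
  ..#.# -> .   bit 5 = 0  t=1,i=9
  ..#.. -> .   bit 4 = 0  t=0,i=1
  ...## -> #   bit 3 = 1  t=5,i=9
  ...#. -> #   bit 2 = 1  t=0,i=9
  ....# -> .   bit 1 = 0  t=0,i=8
  ..... -> #   bit 0 = 1  t=0,i=13
  bits 00100010011000101011010100001101 = 576894221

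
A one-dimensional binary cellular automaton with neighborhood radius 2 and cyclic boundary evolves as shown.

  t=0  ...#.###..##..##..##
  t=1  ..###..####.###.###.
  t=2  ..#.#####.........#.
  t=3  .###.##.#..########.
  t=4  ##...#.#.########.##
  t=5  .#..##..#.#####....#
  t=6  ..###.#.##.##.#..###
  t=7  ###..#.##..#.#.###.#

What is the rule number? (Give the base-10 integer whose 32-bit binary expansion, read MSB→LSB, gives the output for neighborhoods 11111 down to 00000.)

  nb #####: next=#  (t=2,i=6, bit31=1)
  nb ####.: next=.  (t=1,i=9, bit30=0)
  nb ###.#: next=.  (t=1,i=10, bit29=0)
  nb ###..: next=#  (t=0,i=7, bit28=1)
  nb ##.##: next=.  (t=1,i=11, bit27=0)
  nb ##.#.: next=#  (t=3,i=7, bit26=1)
  nb ##..#: next=#  (t=0,i=8, bit25=1)
  nb ##...: next=.  (t=0,i=0, bit24=0)
  nb #.###: next=.  (t=0,i=5, bit23=0)
  nb #.##.: next=#  (t=3,i=5, bit22=1)
  nb #.#.#: next=.  (t=4,i=7, bit21=0)
  nb #.#..: next=.  (t=3,i=8, bit20=0)
  nb #..##: next=#  (t=0,i=9, bit19=1)
  nb #..#.: next=.  (t=5,i=7, bit18=0)
  nb #...#: next=.  (t=0,i=1, bit17=0)
  nb #....: next=.  (t=2,i=10, bit16=0)
  nb .####: next=#  (t=1,i=8, bit15=1)
  nb .###.: next=.  (t=0,i=6, bit14=0)
  nb .##.#: next=.  (t=3,i=6, bit13=0)
  nb .##..: next=.  (t=0,i=11, bit12=0)
  nb .#.##: next=#  (t=0,i=4, bit11=1)
  nb .#.#.: next=.  (t=4,i=6, bit10=0)
  nb .#..#: next=#  (t=3,i=9, bit9=1)
  nb .#...: next=.  (t=2,i=19, bit8=0)
  nb ..###: next=#  (t=1,i=2, bit7=1)
  nb ..##.: next=#  (t=0,i=10, bit6=1)
  nb ..#.#: next=#  (t=0,i=3, bit5=1)
  nb ..#..: next=#  (t=2,i=18, bit4=1)
  nb ...##: next=.  (t=1,i=1, bit3=0)
  nb ...#.: next=#  (t=0,i=2, bit2=1)
  nb ....#: next=#  (t=2,i=16, bit1=1)
  nb .....: next=#  (t=2,i=11, bit0=1)
  bits 10010110010010001000101011110111 = 2521336567

2521336567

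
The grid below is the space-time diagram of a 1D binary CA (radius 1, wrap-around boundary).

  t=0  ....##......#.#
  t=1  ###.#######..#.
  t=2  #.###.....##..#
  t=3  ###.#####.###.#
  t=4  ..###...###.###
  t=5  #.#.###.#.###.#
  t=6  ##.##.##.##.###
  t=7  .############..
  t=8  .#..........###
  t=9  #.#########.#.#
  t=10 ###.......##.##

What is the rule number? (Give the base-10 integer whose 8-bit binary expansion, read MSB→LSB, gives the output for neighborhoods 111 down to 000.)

  [7] ### => .  t=1,i=1
  [6] ##. => #  t=0,i=5
  [5] #.# => #  t=0,i=13
  [4] #.. => #  t=0,i=0
  [3] .## => #  t=0,i=4
  [2] .#. => .  t=0,i=12
  [1] ..# => .  t=0,i=3
  [0] ... => #  t=0,i=1
  bits 01111001 = 121

121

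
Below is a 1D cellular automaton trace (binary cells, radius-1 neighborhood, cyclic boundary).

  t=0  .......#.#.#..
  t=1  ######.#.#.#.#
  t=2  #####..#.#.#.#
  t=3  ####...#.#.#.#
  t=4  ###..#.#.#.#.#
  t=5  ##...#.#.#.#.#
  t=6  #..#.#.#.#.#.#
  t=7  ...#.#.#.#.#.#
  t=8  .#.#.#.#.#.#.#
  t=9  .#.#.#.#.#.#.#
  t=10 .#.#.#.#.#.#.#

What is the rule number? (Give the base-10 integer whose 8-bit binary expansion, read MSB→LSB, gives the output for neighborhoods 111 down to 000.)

  ###|#  b7=1 t=1,i=0
  ##.|.  b6=0 t=1,i=5
  #.#|.  b5=0 t=0,i=8
  #..|.  b4=0 t=0,i=12
  .##|#  b3=1 t=1,i=13
  .#.|#  b2=1 t=0,i=7
  ..#|.  b1=0 t=0,i=6
  ...|#  b0=1 t=0,i=0
  bits 10001101 = 141

141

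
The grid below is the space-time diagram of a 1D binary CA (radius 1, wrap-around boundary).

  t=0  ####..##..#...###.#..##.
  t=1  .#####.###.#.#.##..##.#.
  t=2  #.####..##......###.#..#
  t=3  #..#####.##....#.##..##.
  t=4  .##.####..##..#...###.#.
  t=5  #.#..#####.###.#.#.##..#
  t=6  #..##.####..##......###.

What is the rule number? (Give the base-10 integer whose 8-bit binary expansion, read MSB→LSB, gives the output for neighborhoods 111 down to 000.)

210

  ###|#  b7=1 t=0,i=1
  ##.|#  b6=1 t=0,i=3
  #.#|.  b5=0 t=0,i=17
  #..|#  b4=1 t=0,i=4
  .##|.  b3=0 t=0,i=0
  .#.|.  b2=0 t=0,i=10
  ..#|#  b1=1 t=0,i=5
  ...|.  b0=0 t=0,i=12
  bits 11010010 = 210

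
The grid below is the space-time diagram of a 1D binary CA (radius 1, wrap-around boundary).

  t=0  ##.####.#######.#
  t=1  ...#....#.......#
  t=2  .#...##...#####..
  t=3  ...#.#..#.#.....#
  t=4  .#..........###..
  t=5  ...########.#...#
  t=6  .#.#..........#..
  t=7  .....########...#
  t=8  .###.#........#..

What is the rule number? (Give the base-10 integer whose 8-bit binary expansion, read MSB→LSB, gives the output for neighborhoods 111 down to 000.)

9

  [7] ### => .  t=0,i=0
  [6] ##. => .  t=0,i=1
  [5] #.# => .  t=0,i=2
  [4] #.. => .  t=1,i=0
  [3] .## => #  t=0,i=3
  [2] .#. => .  t=1,i=3
  [1] ..# => .  t=1,i=2
  [0] ... => #  t=1,i=1
  bits 00001001 = 9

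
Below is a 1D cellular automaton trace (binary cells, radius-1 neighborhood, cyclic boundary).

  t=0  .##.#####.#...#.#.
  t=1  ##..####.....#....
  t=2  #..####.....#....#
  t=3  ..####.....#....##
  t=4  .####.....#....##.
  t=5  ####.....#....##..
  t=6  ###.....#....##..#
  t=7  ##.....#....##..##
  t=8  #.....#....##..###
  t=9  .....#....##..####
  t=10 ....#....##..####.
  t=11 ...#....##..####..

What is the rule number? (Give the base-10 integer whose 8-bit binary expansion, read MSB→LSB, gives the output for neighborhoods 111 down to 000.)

  ### -> #   bit 7 = 1  t=0,i=5
  ##. -> .   bit 6 = 0  t=0,i=2
  #.# -> .   bit 5 = 0  t=0,i=3
  #.. -> .   bit 4 = 0  t=0,i=11
  .## -> #   bit 3 = 1  t=0,i=1
  .#. -> .   bit 2 = 0  t=0,i=10
  ..# -> #   bit 1 = 1  t=0,i=0
  ... -> .   bit 0 = 0  t=0,i=12
  bits 10001010 = 138

138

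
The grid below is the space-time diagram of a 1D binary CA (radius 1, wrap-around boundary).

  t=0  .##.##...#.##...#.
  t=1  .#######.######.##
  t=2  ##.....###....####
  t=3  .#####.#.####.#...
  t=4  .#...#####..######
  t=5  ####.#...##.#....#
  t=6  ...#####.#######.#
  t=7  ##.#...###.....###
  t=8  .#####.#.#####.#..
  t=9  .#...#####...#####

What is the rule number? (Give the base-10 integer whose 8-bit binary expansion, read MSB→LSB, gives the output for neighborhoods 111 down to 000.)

  ###|.  b7=0 t=1,i=2
  ##.|#  b6=1 t=0,i=2
  #.#|#  b5=1 t=0,i=3
  #..|#  b4=1 t=0,i=6
  .##|#  b3=1 t=0,i=1
  .#.|#  b2=1 t=0,i=9
  ..#|.  b1=0 t=0,i=0
  ...|#  b0=1 t=0,i=7
  bits 01111101 = 125

125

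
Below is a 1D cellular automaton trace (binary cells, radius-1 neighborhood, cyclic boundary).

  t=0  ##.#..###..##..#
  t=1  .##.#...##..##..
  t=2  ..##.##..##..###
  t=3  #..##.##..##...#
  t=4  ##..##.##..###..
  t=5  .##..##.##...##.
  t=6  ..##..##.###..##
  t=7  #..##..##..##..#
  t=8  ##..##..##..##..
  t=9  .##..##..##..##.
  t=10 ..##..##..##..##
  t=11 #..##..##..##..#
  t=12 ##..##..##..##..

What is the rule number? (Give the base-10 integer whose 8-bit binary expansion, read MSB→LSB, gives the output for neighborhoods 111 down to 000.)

113

  nb ###: next=.  (t=0,i=0, bit7=0)
  nb ##.: next=#  (t=0,i=1, bit6=1)
  nb #.#: next=#  (t=0,i=2, bit5=1)
  nb #..: next=#  (t=0,i=4, bit4=1)
  nb .##: next=.  (t=0,i=6, bit3=0)
  nb .#.: next=.  (t=0,i=3, bit2=0)
  nb ..#: next=.  (t=0,i=5, bit1=0)
  nb ...: next=#  (t=1,i=6, bit0=1)
  bits 01110001 = 113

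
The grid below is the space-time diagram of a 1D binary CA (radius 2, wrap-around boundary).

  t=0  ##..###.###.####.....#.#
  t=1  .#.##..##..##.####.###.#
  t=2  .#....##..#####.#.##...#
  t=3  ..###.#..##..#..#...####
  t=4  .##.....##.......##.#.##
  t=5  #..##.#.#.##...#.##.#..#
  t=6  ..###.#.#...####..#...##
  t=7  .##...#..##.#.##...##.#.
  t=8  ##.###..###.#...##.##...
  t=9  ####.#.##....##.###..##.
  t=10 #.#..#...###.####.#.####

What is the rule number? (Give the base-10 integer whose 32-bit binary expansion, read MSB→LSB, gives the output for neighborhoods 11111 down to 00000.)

  [31] ##### => .  t=2,i=12
  [30] ####. => #  t=0,i=14
  [29] ###.# => .  t=0,i=6
  [28] ###.. => #  t=0,i=1
  [27] ##.## => #  t=0,i=7
  [26] ##.#. => .  t=1,i=22
  [25] ##..# => .  t=0,i=2
  [24] ##... => #  t=0,i=16
  [23] #.### => #  t=0,i=8
  [22] #.##. => .  t=1,i=3
  [21] #.#.# => #  t=1,i=1
  [20] #.#.. => .  t=2,i=1
  [19] #..## => #  t=0,i=3
  [18] #..#. => .  t=3,i=12
  [17] #...# => #  t=2,i=21
  [16] #.... => #  t=0,i=17
  [15] .#### => .  t=0,i=13
  [14] .###. => .  t=0,i=0
  [13] .##.# => #  t=1,i=12
  [12] .##.. => .  t=1,i=4
  [11] .#.## => .  t=0,i=22
  [10] .#.#. => .  t=1,i=0
  [9] .#..# => .  t=3,i=7
  [8] .#... => #  t=2,i=2
  [7] ..### => #  t=0,i=4
  [6] ..##. => #  t=1,i=7
  [5] ..#.# => #  t=0,i=21
  [4] ..#.. => .  t=3,i=13
  [3] ...## => .  t=2,i=5
  [2] ...#. => #  t=0,i=20
  [1] ....# => #  t=0,i=19
  [0] ..... => .  t=0,i=18
  bits 01011001101010110010000111100110 = 1504387558

1504387558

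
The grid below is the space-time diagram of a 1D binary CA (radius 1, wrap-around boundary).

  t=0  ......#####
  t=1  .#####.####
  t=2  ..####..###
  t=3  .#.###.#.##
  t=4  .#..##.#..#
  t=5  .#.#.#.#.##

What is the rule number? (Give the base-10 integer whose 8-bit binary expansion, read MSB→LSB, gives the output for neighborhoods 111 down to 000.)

199

  ### -> #   bit 7 = 1  t=0,i=7
  ##. -> #   bit 6 = 1  t=0,i=10
  #.# -> .   bit 5 = 0  t=1,i=0
  #.. -> .   bit 4 = 0  t=0,i=0
  .## -> .   bit 3 = 0  t=0,i=6
  .#. -> #   bit 2 = 1  t=3,i=1
  ..# -> #   bit 1 = 1  t=0,i=5
  ... -> #   bit 0 = 1  t=0,i=1
  bits 11000111 = 199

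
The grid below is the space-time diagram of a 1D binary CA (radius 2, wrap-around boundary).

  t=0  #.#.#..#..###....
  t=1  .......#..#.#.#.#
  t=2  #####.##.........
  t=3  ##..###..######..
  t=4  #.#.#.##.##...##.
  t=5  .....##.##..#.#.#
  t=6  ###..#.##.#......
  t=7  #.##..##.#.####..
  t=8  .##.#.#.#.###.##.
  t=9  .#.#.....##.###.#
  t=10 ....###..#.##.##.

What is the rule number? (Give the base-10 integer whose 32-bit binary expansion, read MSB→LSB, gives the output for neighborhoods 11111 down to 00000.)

1053002197

  [31] ##### => .  t=2,i=2
  [30] ####. => .  t=2,i=3
  [29] ###.# => #  t=2,i=4
  [28] ###.. => #  t=0,i=12
  [27] ##.## => #  t=2,i=5
  [26] ##.#. => #  t=4,i=16
  [25] ##..# => #  t=3,i=2
  [24] ##... => .  t=0,i=13
  [23] #.### => #  t=7,i=11
  [22] #.##. => #  t=2,i=6
  [21] #.#.# => .  t=0,i=2
  [20] #.#.. => .  t=0,i=4
  [19] #..## => .  t=0,i=9
  [18] #..#. => .  t=0,i=6
  [17] #...# => #  t=4,i=12
  [16] #.... => #  t=0,i=14
  [15] .#### => #  t=2,i=1
  [14] .###. => .  t=0,i=11
  [13] .##.# => .  t=4,i=7
  [12] .##.. => .  t=2,i=7
  [11] .#.## => #  t=4,i=5
  [10] .#.#. => .  t=0,i=1
  [9] .#..# => .  t=0,i=5
  [8] .#... => #  t=1,i=0
  [7] ..### => #  t=0,i=10
  [6] ..##. => #  t=3,i=0
  [5] ..#.# => .  t=0,i=0
  [4] ..#.. => #  t=0,i=7
  [3] ...## => .  t=2,i=16
  [2] ...#. => #  t=0,i=16
  [1] ....# => .  t=0,i=15
  [0] ..... => #  t=1,i=2
  bits 00111110110000111000100111010101 = 1053002197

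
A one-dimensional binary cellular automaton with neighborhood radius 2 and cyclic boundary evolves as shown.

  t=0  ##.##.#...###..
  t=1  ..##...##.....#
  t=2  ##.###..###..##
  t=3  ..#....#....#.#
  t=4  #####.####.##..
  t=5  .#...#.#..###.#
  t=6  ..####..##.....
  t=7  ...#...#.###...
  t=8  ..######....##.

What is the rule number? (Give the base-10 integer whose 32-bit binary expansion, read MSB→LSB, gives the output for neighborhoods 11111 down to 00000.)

156209972

  [31] ##### => .  t=4,i=2
  [30] ####. => .  t=2,i=0
  [29] ###.# => .  t=2,i=1
  [28] ###.. => .  t=0,i=12
  [27] ##.## => #  t=0,i=2
  [26] ##.#. => .  t=0,i=5
  [25] ##..# => .  t=0,i=13
  [24] ##... => #  t=1,i=4
  [23] #.### => .  t=2,i=3
  [22] #.##. => #  t=0,i=3
  [21] #.#.# => .  t=5,i=14
  [20] #.#.. => .  t=0,i=6
  [19] #..## => #  t=0,i=14
  [18] #..#. => #  t=3,i=1
  [17] #...# => #  t=0,i=8
  [16] #.... => #  t=1,i=10
  [15] .#### => #  t=2,i=14
  [14] .###. => .  t=0,i=11
  [13] .##.# => .  t=0,i=1
  [12] .##.. => #  t=1,i=3
  [11] .#.## => .  t=7,i=8
  [10] .#.#. => .  t=3,i=13
  [9] .#..# => #  t=1,i=0
  [8] .#... => #  t=0,i=7
  [7] ..### => .  t=0,i=10
  [6] ..##. => .  t=0,i=0
  [5] ..#.# => #  t=3,i=12
  [4] ..#.. => #  t=1,i=14
  [3] ...## => .  t=0,i=9
  [2] ...#. => #  t=1,i=13
  [1] ....# => .  t=1,i=12
  [0] ..... => .  t=1,i=11
  bits 00001001010011111001001100110100 = 156209972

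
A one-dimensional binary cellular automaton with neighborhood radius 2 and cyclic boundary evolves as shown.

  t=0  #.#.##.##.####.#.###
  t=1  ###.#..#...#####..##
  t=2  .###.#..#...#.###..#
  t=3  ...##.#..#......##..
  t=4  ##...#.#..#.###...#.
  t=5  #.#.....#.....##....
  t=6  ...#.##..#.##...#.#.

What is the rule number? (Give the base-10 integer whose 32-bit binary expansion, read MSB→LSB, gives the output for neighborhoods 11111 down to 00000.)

2002813699

  ##### -> .   bit 31 = 0  t=1,i=0
  ####. -> #   bit 30 = 1  t=0,i=12
  ###.# -> #   bit 29 = 1  t=0,i=0
  ###.. -> #   bit 28 = 1  t=1,i=15
  ##.## -> .   bit 27 = 0  t=0,i=6
  ##.#. -> #   bit 26 = 1  t=0,i=1
  ##..# -> #   bit 25 = 1  t=1,i=16
  ##... -> #   bit 24 = 1  t=3,i=18
  #.### -> .   bit 23 = 0  t=0,i=10
  #.##. -> #   bit 22 = 1  t=0,i=4
  #.#.# -> #   bit 21 = 1  t=0,i=2
  #.#.. -> .   bit 20 = 0  t=1,i=4
  #..## -> .   bit 19 = 0  t=1,i=17
  #..#. -> .   bit 18 = 0  t=1,i=6
  #...# -> .   bit 17 = 0  t=1,i=9
  #.... -> .   bit 16 = 0  t=3,i=11
  .#### -> #   bit 15 = 1  t=0,i=11
  .###. -> .   bit 14 = 0  t=2,i=2
  .##.# -> .   bit 13 = 0  t=0,i=5
  .##.. -> .   bit 12 = 0  t=3,i=17
  .#.## -> .   bit 11 = 0  t=0,i=3
  .#.#. -> .   bit 10 = 0  t=4,i=6
  .#..# -> #   bit 9 = 1  t=1,i=5
  .#... -> #   bit 8 = 1  t=1,i=8
  ..### -> .   bit 7 = 0  t=1,i=11
  ..##. -> .   bit 6 = 0  t=3,i=3
  ..#.# -> .   bit 5 = 0  t=2,i=12
  ..#.. -> .   bit 4 = 0  t=1,i=7
  ...## -> .   bit 3 = 0  t=1,i=10
  ...#. -> .   bit 2 = 0  t=2,i=11
  ....# -> #   bit 1 = 1  t=3,i=1
  ..... -> #   bit 0 = 1  t=3,i=0
  bits 01110111011000001000001100000011 = 2002813699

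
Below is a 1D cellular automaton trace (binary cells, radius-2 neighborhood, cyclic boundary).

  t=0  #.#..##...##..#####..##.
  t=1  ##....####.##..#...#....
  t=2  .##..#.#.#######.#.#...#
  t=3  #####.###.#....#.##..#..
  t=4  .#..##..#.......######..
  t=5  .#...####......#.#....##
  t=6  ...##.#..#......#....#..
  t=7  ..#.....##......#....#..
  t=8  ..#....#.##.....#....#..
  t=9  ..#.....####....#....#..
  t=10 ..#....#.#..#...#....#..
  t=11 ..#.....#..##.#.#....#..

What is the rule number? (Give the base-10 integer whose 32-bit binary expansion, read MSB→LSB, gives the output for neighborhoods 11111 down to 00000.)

728144920

  [31] ##### => .  t=0,i=16
  [30] ####. => .  t=0,i=17
  [29] ###.# => #  t=1,i=9
  [28] ###.. => .  t=0,i=18
  [27] ##.## => #  t=1,i=10
  [26] ##.#. => .  t=0,i=23
  [25] ##..# => #  t=0,i=12
  [24] ##... => #  t=0,i=7
  [23] #.### => .  t=2,i=9
  [22] #.##. => #  t=1,i=11
  [21] #.#.# => #  t=0,i=0
  [20] #.#.. => .  t=0,i=2
  [19] #..## => .  t=0,i=4
  [18] #..#. => #  t=1,i=14
  [17] #...# => #  t=0,i=8
  [16] #.... => .  t=1,i=3
  [15] .#### => #  t=0,i=15
  [14] .###. => .  t=3,i=7
  [13] .##.# => .  t=0,i=22
  [12] .##.. => #  t=0,i=6
  [11] .#.## => #  t=2,i=0
  [10] .#.#. => #  t=0,i=1
  [9] .#..# => .  t=0,i=3
  [8] .#... => .  t=1,i=16
  [7] ..### => .  t=0,i=14
  [6] ..##. => .  t=0,i=5
  [5] ..#.# => .  t=2,i=5
  [4] ..#.. => #  t=1,i=15
  [3] ...## => #  t=0,i=9
  [2] ...#. => .  t=1,i=18
  [1] ....# => .  t=1,i=4
  [0] ..... => .  t=4,i=11
  bits 00101011011001101001110000011000 = 728144920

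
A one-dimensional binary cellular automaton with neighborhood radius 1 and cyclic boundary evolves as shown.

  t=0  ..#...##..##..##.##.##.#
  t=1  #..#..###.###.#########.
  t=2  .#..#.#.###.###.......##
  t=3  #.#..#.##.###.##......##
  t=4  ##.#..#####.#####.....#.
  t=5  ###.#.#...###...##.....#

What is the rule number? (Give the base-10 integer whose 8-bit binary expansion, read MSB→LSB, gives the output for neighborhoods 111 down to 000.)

120

  [7] ### => .  t=1,i=7
  [6] ##. => #  t=0,i=7
  [5] #.# => #  t=0,i=16
  [4] #.. => #  t=0,i=0
  [3] .## => #  t=0,i=6
  [2] .#. => .  t=0,i=2
  [1] ..# => .  t=0,i=1
  [0] ... => .  t=0,i=4
  bits 01111000 = 120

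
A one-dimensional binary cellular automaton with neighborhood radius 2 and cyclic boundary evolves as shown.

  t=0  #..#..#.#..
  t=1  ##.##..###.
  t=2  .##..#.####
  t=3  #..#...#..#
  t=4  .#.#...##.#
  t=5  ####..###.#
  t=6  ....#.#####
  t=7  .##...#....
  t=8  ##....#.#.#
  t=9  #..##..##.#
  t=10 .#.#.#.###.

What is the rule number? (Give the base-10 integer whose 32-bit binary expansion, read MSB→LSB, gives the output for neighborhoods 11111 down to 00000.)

716269274

  [31] ##### => .  t=5,i=1
  [30] ####. => .  t=2,i=9
  [29] ###.# => #  t=1,i=9
  [28] ###.. => .  t=5,i=3
  [27] ##.## => #  t=1,i=2
  [26] ##.#. => .  t=4,i=9
  [25] ##..# => #  t=1,i=5
  [24] ##... => .  t=6,i=0
  [23] #.### => #  t=2,i=7
  [22] #.##. => .  t=1,i=0
  [21] #.#.# => #  t=4,i=1
  [20] #.#.. => #  t=0,i=8
  [19] #..## => .  t=1,i=6
  [18] #..#. => .  t=0,i=2
  [17] #...# => .  t=3,i=5
  [16] #.... => #  t=6,i=1
  [15] .#### => .  t=2,i=8
  [14] .###. => #  t=1,i=8
  [13] .##.# => #  t=1,i=1
  [12] .##.. => .  t=1,i=4
  [11] .#.## => .  t=2,i=6
  [10] .#.#. => #  t=0,i=7
  [9] .#..# => #  t=0,i=1
  [8] .#... => .  t=3,i=4
  [7] ..### => #  t=1,i=7
  [6] ..##. => #  t=3,i=10
  [5] ..#.# => .  t=0,i=6
  [4] ..#.. => #  t=0,i=0
  [3] ...## => #  t=4,i=6
  [2] ...#. => .  t=3,i=6
  [1] ....# => #  t=6,i=2
  [0] ..... => .  t=7,i=9
  bits 00101010101100010110011011011010 = 716269274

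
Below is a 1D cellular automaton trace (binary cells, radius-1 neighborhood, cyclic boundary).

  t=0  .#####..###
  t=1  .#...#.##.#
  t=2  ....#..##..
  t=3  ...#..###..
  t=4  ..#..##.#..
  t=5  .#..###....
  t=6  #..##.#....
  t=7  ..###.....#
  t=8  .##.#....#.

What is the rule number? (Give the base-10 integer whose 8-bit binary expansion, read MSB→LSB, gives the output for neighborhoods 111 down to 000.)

74

  nb ###: next=.  (t=0,i=2, bit7=0)
  nb ##.: next=#  (t=0,i=5, bit6=1)
  nb #.#: next=.  (t=0,i=0, bit5=0)
  nb #..: next=.  (t=0,i=6, bit4=0)
  nb .##: next=#  (t=0,i=1, bit3=1)
  nb .#.: next=.  (t=1,i=1, bit2=0)
  nb ..#: next=#  (t=0,i=7, bit1=1)
  nb ...: next=.  (t=1,i=3, bit0=0)
  bits 01001010 = 74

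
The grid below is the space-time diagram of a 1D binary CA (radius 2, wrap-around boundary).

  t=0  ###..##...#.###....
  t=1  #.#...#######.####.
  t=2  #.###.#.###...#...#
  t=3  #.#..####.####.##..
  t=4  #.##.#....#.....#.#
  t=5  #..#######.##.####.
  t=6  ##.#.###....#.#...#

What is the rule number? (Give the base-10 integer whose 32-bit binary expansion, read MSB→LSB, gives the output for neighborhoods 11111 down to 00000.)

2511813542

  [31] ##### => #  t=1,i=8
  [30] ####. => .  t=1,i=11
  [29] ###.# => .  t=1,i=12
  [28] ###.. => #  t=0,i=2
  [27] ##.## => .  t=1,i=13
  [26] ##.#. => #  t=1,i=18
  [25] ##..# => .  t=0,i=3
  [24] ##... => #  t=0,i=7
  [23] #.### => #  t=0,i=12
  [22] #.##. => .  t=3,i=15
  [21] #.#.# => #  t=1,i=0
  [20] #.#.. => #  t=1,i=2
  [19] #..## => .  t=0,i=4
  [18] #..#. => #  t=3,i=18
  [17] #...# => #  t=0,i=8
  [16] #.... => #  t=0,i=16
  [15] .#### => .  t=1,i=7
  [14] .###. => .  t=0,i=1
  [13] .##.# => #  t=2,i=0
  [12] .##.. => #  t=0,i=6
  [11] .#.## => #  t=0,i=11
  [10] .#.#. => .  t=1,i=1
  [9] .#..# => #  t=3,i=3
  [8] .#... => #  t=1,i=3
  [7] ..### => #  t=0,i=0
  [6] ..##. => .  t=0,i=5
  [5] ..#.# => #  t=0,i=10
  [4] ..#.. => .  t=2,i=14
  [3] ...## => .  t=0,i=18
  [2] ...#. => #  t=0,i=9
  [1] ....# => #  t=0,i=17
  [0] ..... => .  t=4,i=13
  bits 10010101101101110011101110100110 = 2511813542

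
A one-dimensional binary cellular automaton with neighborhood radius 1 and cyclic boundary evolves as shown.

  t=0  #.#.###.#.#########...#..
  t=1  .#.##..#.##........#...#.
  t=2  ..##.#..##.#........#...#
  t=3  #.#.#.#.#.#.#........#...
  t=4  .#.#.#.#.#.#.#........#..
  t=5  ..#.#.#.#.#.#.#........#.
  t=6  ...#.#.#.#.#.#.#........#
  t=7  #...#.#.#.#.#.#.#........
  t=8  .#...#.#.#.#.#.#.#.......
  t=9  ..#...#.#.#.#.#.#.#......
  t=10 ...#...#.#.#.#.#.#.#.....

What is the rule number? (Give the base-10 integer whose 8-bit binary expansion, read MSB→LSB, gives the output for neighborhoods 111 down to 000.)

56

  nb ###: next=.  (t=0,i=5, bit7=0)
  nb ##.: next=.  (t=0,i=6, bit6=0)
  nb #.#: next=#  (t=0,i=1, bit5=1)
  nb #..: next=#  (t=0,i=19, bit4=1)
  nb .##: next=#  (t=0,i=4, bit3=1)
  nb .#.: next=.  (t=0,i=0, bit2=0)
  nb ..#: next=.  (t=0,i=21, bit1=0)
  nb ...: next=.  (t=0,i=20, bit0=0)
  bits 00111000 = 56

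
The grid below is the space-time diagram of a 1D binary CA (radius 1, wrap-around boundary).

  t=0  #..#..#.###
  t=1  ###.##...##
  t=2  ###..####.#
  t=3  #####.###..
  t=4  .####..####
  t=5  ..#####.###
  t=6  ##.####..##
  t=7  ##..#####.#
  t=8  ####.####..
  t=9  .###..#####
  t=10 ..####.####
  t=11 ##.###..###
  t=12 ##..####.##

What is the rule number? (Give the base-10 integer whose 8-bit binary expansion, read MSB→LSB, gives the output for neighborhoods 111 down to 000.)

  [7] ### => #  t=0,i=9
  [6] ##. => #  t=0,i=0
  [5] #.# => .  t=0,i=7
  [4] #.. => #  t=0,i=1
  [3] .## => .  t=0,i=8
  [2] .#. => .  t=0,i=3
  [1] ..# => #  t=0,i=2
  [0] ... => #  t=1,i=7
  bits 11010011 = 211

211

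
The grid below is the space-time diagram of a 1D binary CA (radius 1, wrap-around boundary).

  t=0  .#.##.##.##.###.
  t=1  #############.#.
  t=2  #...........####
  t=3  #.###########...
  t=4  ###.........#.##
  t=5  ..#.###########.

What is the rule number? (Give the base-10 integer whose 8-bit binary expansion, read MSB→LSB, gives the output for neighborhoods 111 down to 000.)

  nb ###: next=.  (t=0,i=13, bit7=0)
  nb ##.: next=#  (t=0,i=4, bit6=1)
  nb #.#: next=#  (t=0,i=2, bit5=1)
  nb #..: next=.  (t=0,i=15, bit4=0)
  nb .##: next=#  (t=0,i=3, bit3=1)
  nb .#.: next=#  (t=0,i=1, bit2=1)
  nb ..#: next=#  (t=0,i=0, bit1=1)
  nb ...: next=#  (t=2,i=2, bit0=1)
  bits 01101111 = 111

111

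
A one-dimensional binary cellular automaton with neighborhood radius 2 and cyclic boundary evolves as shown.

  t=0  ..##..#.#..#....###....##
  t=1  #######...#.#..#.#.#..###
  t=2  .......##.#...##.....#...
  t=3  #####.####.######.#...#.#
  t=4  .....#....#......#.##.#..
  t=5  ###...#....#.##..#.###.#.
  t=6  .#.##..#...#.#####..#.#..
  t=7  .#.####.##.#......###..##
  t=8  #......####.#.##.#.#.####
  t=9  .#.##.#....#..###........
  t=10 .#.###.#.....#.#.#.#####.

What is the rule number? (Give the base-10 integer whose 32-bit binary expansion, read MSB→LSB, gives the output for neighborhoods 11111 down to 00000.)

  [31] ##### => .  t=1,i=0
  [30] ####. => .  t=1,i=5
  [29] ###.# => .  t=3,i=4
  [28] ###.. => .  t=0,i=18
  [27] ##.## => #  t=3,i=5
  [26] ##.#. => #  t=2,i=9
  [25] ##..# => #  t=0,i=0
  [24] ##... => #  t=0,i=19
  [23] #.### => .  t=3,i=6
  [22] #.##. => #  t=4,i=19
  [21] #.#.# => .  t=1,i=17
  [20] #.#.. => .  t=0,i=8
  [19] #..## => #  t=0,i=1
  [18] #..#. => #  t=0,i=5
  [17] #...# => #  t=1,i=8
  [16] #.... => .  t=0,i=13
  [15] .#### => .  t=1,i=23
  [14] .###. => #  t=0,i=17
  [13] .##.# => #  t=2,i=8
  [12] .##.. => #  t=0,i=3
  [11] .#.## => .  t=3,i=23
  [10] .#.#. => .  t=0,i=7
  [9] .#..# => .  t=0,i=9
  [8] .#... => #  t=0,i=12
  [7] ..### => .  t=0,i=16
  [6] ..##. => #  t=0,i=2
  [5] ..#.# => #  t=0,i=6
  [4] ..#.. => .  t=0,i=11
  [3] ...## => #  t=0,i=15
  [2] ...#. => .  t=1,i=9
  [1] ....# => .  t=0,i=14
  [0] ..... => #  t=2,i=0
  bits 00001111010011100111000101101001 = 256799081

256799081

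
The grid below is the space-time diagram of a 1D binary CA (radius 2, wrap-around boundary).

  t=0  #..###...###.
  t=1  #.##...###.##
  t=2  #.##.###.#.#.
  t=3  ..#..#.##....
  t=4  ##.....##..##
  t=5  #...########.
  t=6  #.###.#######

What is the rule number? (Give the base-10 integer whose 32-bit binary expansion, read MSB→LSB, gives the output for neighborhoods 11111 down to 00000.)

3873050831

  ##### -> #   bit 31 = 1  t=5,i=6
  ####. -> #   bit 30 = 1  t=4,i=0
  ###.# -> #   bit 29 = 1  t=0,i=11
  ###.. -> .   bit 28 = 0  t=0,i=5
  ##.## -> .   bit 27 = 0  t=1,i=1
  ##.#. -> #   bit 26 = 1  t=0,i=12
  ##..# -> #   bit 25 = 1  t=4,i=9
  ##... -> .   bit 24 = 0  t=0,i=6
  #.### -> #   bit 23 = 1  t=1,i=11
  #.##. -> #   bit 22 = 1  t=1,i=2
  #.#.# -> .   bit 21 = 0  t=2,i=0
  #.#.. -> #   bit 20 = 1  t=0,i=0
  #..## -> #   bit 19 = 1  t=0,i=2
  #..#. -> .   bit 18 = 0  t=3,i=4
  #...# -> #   bit 17 = 1  t=0,i=7
  #.... -> .   bit 16 = 0  t=3,i=10
  .#### -> .   bit 15 = 0  t=4,i=12
  .###. -> .   bit 14 = 0  t=0,i=4
  .##.# -> .   bit 13 = 0  t=2,i=3
  .##.. -> #   bit 12 = 1  t=1,i=3
  .#.## -> .   bit 11 = 0  t=2,i=1
  .#.#. -> .   bit 10 = 0  t=2,i=10
  .#..# -> .   bit 9 = 0  t=0,i=1
  .#... -> .   bit 8 = 0  t=5,i=1
  ..### -> #   bit 7 = 1  t=0,i=3
  ..##. -> #   bit 6 = 1  t=4,i=7
  ..#.# -> .   bit 5 = 0  t=3,i=5
  ..#.. -> .   bit 4 = 0  t=3,i=2
  ...## -> #   bit 3 = 1  t=0,i=8
  ...#. -> #   bit 2 = 1  t=3,i=1
  ....# -> #   bit 1 = 1  t=3,i=0
  ..... -> #   bit 0 = 1  t=3,i=11
  bits 11100110110110100001000011001111 = 3873050831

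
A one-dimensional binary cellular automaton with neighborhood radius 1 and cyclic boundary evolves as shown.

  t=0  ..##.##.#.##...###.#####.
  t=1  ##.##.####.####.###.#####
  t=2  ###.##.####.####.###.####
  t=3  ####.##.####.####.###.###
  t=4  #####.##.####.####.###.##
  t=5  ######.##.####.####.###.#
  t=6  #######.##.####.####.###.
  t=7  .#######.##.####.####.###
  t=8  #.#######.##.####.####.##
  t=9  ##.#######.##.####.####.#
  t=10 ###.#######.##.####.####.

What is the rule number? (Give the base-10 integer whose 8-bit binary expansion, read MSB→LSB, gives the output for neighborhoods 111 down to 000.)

247

  ### -> #   bit 7 = 1  t=0,i=16
  ##. -> #   bit 6 = 1  t=0,i=3
  #.# -> #   bit 5 = 1  t=0,i=4
  #.. -> #   bit 4 = 1  t=0,i=12
  .## -> .   bit 3 = 0  t=0,i=2
  .#. -> #   bit 2 = 1  t=0,i=8
  ..# -> #   bit 1 = 1  t=0,i=1
  ... -> #   bit 0 = 1  t=0,i=0
  bits 11110111 = 247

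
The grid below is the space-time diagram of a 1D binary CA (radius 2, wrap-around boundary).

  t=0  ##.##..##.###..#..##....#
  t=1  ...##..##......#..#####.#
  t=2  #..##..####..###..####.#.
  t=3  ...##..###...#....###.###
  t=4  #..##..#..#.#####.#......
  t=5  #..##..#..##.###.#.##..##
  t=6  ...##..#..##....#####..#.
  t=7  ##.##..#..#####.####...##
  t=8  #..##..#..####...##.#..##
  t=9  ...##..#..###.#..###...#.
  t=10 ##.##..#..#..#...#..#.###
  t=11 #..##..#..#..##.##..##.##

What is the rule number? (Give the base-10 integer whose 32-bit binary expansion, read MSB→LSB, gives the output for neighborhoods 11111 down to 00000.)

3311517174

  ##### -> #   bit 31 = 1  t=1,i=20
  ####. -> #   bit 30 = 1  t=1,i=21
  ###.# -> .   bit 29 = 0  t=0,i=1
  ###.. -> .   bit 28 = 0  t=0,i=12
  ##.## -> .   bit 27 = 0  t=0,i=2
  ##.#. -> #   bit 26 = 1  t=1,i=23
  ##..# -> .   bit 25 = 0  t=0,i=5
  ##... -> #   bit 24 = 1  t=0,i=20
  #.### -> .   bit 23 = 0  t=0,i=10
  #.##. -> #   bit 22 = 1  t=0,i=3
  #.#.# -> #   bit 21 = 1  t=2,i=23
  #.#.. -> .   bit 20 = 0  t=1,i=24
  #..## -> .   bit 19 = 0  t=0,i=6
  #..#. -> .   bit 18 = 0  t=0,i=14
  #...# -> .   bit 17 = 0  t=1,i=1
  #.... -> #   bit 16 = 1  t=0,i=21
  .#### -> #   bit 15 = 1  t=1,i=19
  .###. -> .   bit 14 = 0  t=0,i=0
  .##.# -> #   bit 13 = 1  t=0,i=8
  .##.. -> #   bit 12 = 1  t=0,i=4
  .#.## -> #   bit 11 = 1  t=4,i=11
  .#.#. -> #   bit 10 = 1  t=2,i=24
  .#..# -> .   bit 9 = 0  t=0,i=16
  .#... -> #   bit 8 = 1  t=1,i=0
  ..### -> #   bit 7 = 1  t=0,i=24
  ..##. -> #   bit 6 = 1  t=0,i=7
  ..#.# -> #   bit 5 = 1  t=4,i=10
  ..#.. -> #   bit 4 = 1  t=0,i=15
  ...## -> .   bit 3 = 0  t=0,i=23
  ...#. -> #   bit 2 = 1  t=1,i=14
  ....# -> #   bit 1 = 1  t=0,i=22
  ..... -> .   bit 0 = 0  t=1,i=11
  bits 11000101011000011011110111110110 = 3311517174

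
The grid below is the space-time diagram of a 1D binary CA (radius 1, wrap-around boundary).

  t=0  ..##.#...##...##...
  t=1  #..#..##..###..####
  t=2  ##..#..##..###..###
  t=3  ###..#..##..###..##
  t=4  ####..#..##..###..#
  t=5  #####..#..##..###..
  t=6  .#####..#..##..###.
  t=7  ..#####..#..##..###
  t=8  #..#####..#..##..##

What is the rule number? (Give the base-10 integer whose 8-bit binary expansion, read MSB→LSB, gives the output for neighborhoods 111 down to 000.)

209

  ### -> #   bit 7 = 1  t=1,i=11
  ##. -> #   bit 6 = 1  t=0,i=3
  #.# -> .   bit 5 = 0  t=0,i=4
  #.. -> #   bit 4 = 1  t=0,i=6
  .## -> .   bit 3 = 0  t=0,i=2
  .#. -> .   bit 2 = 0  t=0,i=5
  ..# -> .   bit 1 = 0  t=0,i=1
  ... -> #   bit 0 = 1  t=0,i=0
  bits 11010001 = 209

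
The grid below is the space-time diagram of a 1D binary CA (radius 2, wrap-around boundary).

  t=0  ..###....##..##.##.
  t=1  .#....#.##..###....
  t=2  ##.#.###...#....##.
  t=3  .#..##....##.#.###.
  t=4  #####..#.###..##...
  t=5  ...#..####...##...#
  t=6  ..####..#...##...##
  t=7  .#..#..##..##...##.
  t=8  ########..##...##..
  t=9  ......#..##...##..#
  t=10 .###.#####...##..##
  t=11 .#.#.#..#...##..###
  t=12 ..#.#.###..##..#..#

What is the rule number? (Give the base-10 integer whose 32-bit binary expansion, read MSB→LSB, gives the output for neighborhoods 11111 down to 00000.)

  nb #####: next=.  (t=4,i=2, bit31=0)
  nb ####.: next=#  (t=4,i=3, bit30=1)
  nb ###.#: next=#  (t=10,i=3, bit29=1)
  nb ###..: next=.  (t=0,i=4, bit28=0)
  nb ##.##: next=.  (t=0,i=15, bit27=0)
  nb ##.#.: next=.  (t=2,i=2, bit26=0)
  nb ##..#: next=.  (t=0,i=11, bit25=0)
  nb ##...: next=.  (t=0,i=5, bit24=0)
  nb #.###: next=#  (t=2,i=5, bit23=1)
  nb #.##.: next=.  (t=0,i=16, bit22=0)
  nb #.#.#: next=.  (t=2,i=3, bit21=0)
  nb #.#..: next=.  (t=11,i=5, bit20=0)
  nb #..##: next=#  (t=0,i=12, bit19=1)
  nb #..#.: next=#  (t=3,i=0, bit18=1)
  nb #...#: next=.  (t=0,i=0, bit17=0)
  nb #....: next=#  (t=0,i=6, bit16=1)
  nb .####: next=.  (t=4,i=1, bit15=0)
  nb .###.: next=.  (t=0,i=3, bit14=0)
  nb .##.#: next=#  (t=0,i=14, bit13=1)
  nb .##..: next=.  (t=0,i=10, bit12=0)
  nb .#.##: next=#  (t=1,i=7, bit11=1)
  nb .#.#.: next=#  (t=11,i=2, bit10=1)
  nb .#..#: next=#  (t=3,i=2, bit9=1)
  nb .#...: next=.  (t=1,i=2, bit8=0)
  nb ..###: next=.  (t=0,i=2, bit7=0)
  nb ..##.: next=#  (t=0,i=9, bit6=1)
  nb ..#.#: next=#  (t=1,i=6, bit5=1)
  nb ..#..: next=#  (t=1,i=1, bit4=1)
  nb ...##: next=#  (t=0,i=1, bit3=1)
  nb ...#.: next=#  (t=1,i=0, bit2=1)
  nb ....#: next=.  (t=0,i=7, bit1=0)
  nb .....: next=#  (t=1,i=17, bit0=1)
  bits 01100000100011010010111001111101 = 1619865213

1619865213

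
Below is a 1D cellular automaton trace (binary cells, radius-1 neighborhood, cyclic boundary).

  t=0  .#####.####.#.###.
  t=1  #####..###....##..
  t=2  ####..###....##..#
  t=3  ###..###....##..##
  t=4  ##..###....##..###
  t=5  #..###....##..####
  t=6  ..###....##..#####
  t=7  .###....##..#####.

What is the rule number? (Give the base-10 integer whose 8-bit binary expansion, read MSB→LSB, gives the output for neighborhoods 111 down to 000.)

138

  [7] ### => #  t=0,i=2
  [6] ##. => .  t=0,i=5
  [5] #.# => .  t=0,i=6
  [4] #.. => .  t=0,i=17
  [3] .## => #  t=0,i=1
  [2] .#. => .  t=0,i=12
  [1] ..# => #  t=0,i=0
  [0] ... => .  t=1,i=11
  bits 10001010 = 138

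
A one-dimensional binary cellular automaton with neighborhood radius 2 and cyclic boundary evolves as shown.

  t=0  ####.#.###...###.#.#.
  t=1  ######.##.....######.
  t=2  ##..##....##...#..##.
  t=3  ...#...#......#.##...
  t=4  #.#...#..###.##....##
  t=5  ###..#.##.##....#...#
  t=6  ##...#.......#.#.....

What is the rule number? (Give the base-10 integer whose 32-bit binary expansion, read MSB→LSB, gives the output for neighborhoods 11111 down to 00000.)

1689896485

  nb #####: next=.  (t=1,i=2, bit31=0)
  nb ####.: next=#  (t=0,i=2, bit30=1)
  nb ###.#: next=#  (t=0,i=3, bit29=1)
  nb ###..: next=.  (t=0,i=9, bit28=0)
  nb ##.##: next=.  (t=1,i=6, bit27=0)
  nb ##.#.: next=#  (t=0,i=4, bit26=1)
  nb ##..#: next=.  (t=2,i=2, bit25=0)
  nb ##...: next=.  (t=0,i=10, bit24=0)
  nb #.###: next=#  (t=0,i=0, bit23=1)
  nb #.##.: next=.  (t=1,i=7, bit22=0)
  nb #.#.#: next=#  (t=0,i=5, bit21=1)
  nb #.#..: next=#  (t=4,i=2, bit20=1)
  nb #..##: next=#  (t=2,i=3, bit19=1)
  nb #..#.: next=.  (t=5,i=4, bit18=0)
  nb #...#: next=.  (t=0,i=11, bit17=0)
  nb #....: next=#  (t=1,i=10, bit16=1)
  nb .####: next=#  (t=0,i=1, bit15=1)
  nb .###.: next=#  (t=0,i=8, bit14=1)
  nb .##.#: next=.  (t=2,i=19, bit13=0)
  nb .##..: next=.  (t=1,i=8, bit12=0)
  nb .#.##: next=.  (t=0,i=6, bit11=0)
  nb .#.#.: next=#  (t=0,i=18, bit10=1)
  nb .#..#: next=#  (t=2,i=16, bit9=1)
  nb .#...: next=.  (t=3,i=4, bit8=0)
  nb ..###: next=.  (t=0,i=13, bit7=0)
  nb ..##.: next=.  (t=2,i=4, bit6=0)
  nb ..#.#: next=#  (t=3,i=14, bit5=1)
  nb ..#..: next=.  (t=2,i=15, bit4=0)
  nb ...##: next=.  (t=0,i=12, bit3=0)
  nb ...#.: next=#  (t=2,i=14, bit2=1)
  nb ....#: next=.  (t=1,i=12, bit1=0)
  nb .....: next=#  (t=1,i=11, bit0=1)
  bits 01100100101110011100011000100101 = 1689896485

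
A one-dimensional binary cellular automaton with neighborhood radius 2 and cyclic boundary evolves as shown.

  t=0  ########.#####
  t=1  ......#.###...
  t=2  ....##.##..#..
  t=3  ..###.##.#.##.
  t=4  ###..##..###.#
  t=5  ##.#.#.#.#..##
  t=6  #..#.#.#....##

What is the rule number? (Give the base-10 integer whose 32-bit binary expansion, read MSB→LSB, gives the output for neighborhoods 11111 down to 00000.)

  #####|.  b31=0 t=0,i=0
  ####.|#  b30=1 t=0,i=6
  ###.#|.  b29=0 t=0,i=7
  ###..|.  b28=0 t=1,i=10
  ##.##|#  b27=1 t=0,i=8
  ##.#.|.  b26=0 t=3,i=8
  ##..#|#  b25=1 t=2,i=9
  ##...|#  b24=1 t=1,i=11
  #.###|#  b23=1 t=0,i=9
  #.##.|#  b22=1 t=2,i=7
  #.#.#|#  b21=1 t=3,i=9
  #.#..|.  b20=0 t=5,i=9
  #..##|.  b19=0 t=4,i=4
  #..#.|.  b18=0 t=2,i=10
  #...#|#  b17=1 t=3,i=0
  #....|.  b16=0 t=1,i=12
  .####|#  b15=1 t=0,i=10
  .###.|.  b14=0 t=1,i=9
  .##.#|.  b13=0 t=2,i=5
  .##..|.  b12=0 t=2,i=8
  .#.##|#  b11=1 t=1,i=7
  .#.#.|.  b10=0 t=5,i=4
  .#..#|.  b9=0 t=5,i=10
  .#...|#  b8=1 t=2,i=12
  ..###|#  b7=1 t=3,i=2
  ..##.|#  b6=1 t=2,i=4
  ..#.#|.  b5=0 t=1,i=6
  ..#..|#  b4=1 t=2,i=11
  ...##|#  b3=1 t=2,i=3
  ...#.|#  b2=1 t=1,i=5
  ....#|#  b1=1 t=1,i=4
  .....|.  b0=0 t=1,i=0
  bits 01001011111000101000100111011110 = 1273137630

1273137630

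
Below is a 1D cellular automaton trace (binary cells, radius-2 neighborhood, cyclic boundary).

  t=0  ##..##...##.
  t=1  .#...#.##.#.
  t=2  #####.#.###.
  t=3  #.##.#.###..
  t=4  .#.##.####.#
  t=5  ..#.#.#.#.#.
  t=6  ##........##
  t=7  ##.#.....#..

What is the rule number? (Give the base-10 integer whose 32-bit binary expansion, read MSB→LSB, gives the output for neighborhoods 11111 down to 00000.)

  nb #####: next=#  (t=2,i=2, bit31=1)
  nb ####.: next=#  (t=2,i=3, bit30=1)
  nb ###.#: next=.  (t=2,i=4, bit29=0)
  nb ###..: next=#  (t=3,i=9, bit28=1)
  nb ##.##: next=.  (t=0,i=11, bit27=0)
  nb ##.#.: next=#  (t=1,i=9, bit26=1)
  nb ##..#: next=.  (t=0,i=2, bit25=0)
  nb ##...: next=.  (t=0,i=6, bit24=0)
  nb #.###: next=#  (t=2,i=0, bit23=1)
  nb #.##.: next=.  (t=0,i=0, bit22=0)
  nb #.#.#: next=.  (t=2,i=6, bit21=0)
  nb #.#..: next=#  (t=1,i=10, bit20=1)
  nb #..##: next=.  (t=0,i=3, bit19=0)
  nb #..#.: next=#  (t=1,i=0, bit18=1)
  nb #...#: next=#  (t=0,i=7, bit17=1)
  nb #....: next=#  (t=6,i=3, bit16=1)
  nb .####: next=.  (t=2,i=1, bit15=0)
  nb .###.: next=#  (t=2,i=9, bit14=1)
  nb .##.#: next=#  (t=0,i=10, bit13=1)
  nb .##..: next=#  (t=0,i=1, bit12=1)
  nb .#.##: next=#  (t=1,i=6, bit11=1)
  nb .#.#.: next=.  (t=4,i=0, bit10=0)
  nb .#..#: next=.  (t=1,i=11, bit9=0)
  nb .#...: next=#  (t=1,i=2, bit8=1)
  nb ..###: next=.  (t=6,i=10, bit7=0)
  nb ..##.: next=.  (t=0,i=4, bit6=0)
  nb ..#.#: next=.  (t=1,i=5, bit5=0)
  nb ..#..: next=#  (t=1,i=1, bit4=1)
  nb ...##: next=#  (t=0,i=8, bit3=1)
  nb ...#.: next=#  (t=1,i=4, bit2=1)
  nb ....#: next=.  (t=6,i=8, bit1=0)
  nb .....: next=.  (t=6,i=4, bit0=0)
  bits 11010100100101110111100100011100 = 3566696732

3566696732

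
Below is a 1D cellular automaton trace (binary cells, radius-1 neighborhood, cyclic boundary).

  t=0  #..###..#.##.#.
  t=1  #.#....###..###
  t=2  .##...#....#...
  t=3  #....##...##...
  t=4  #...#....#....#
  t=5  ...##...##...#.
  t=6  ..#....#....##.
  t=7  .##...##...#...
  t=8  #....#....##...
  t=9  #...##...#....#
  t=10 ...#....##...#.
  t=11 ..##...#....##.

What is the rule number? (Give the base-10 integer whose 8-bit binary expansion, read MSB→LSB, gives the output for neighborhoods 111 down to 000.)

  ###|.  b7=0 t=0,i=4
  ##.|.  b6=0 t=0,i=5
  #.#|#  b5=1 t=0,i=9
  #..|.  b4=0 t=0,i=1
  .##|.  b3=0 t=0,i=3
  .#.|#  b2=1 t=0,i=0
  ..#|#  b1=1 t=0,i=2
  ...|.  b0=0 t=1,i=4
  bits 00100110 = 38

38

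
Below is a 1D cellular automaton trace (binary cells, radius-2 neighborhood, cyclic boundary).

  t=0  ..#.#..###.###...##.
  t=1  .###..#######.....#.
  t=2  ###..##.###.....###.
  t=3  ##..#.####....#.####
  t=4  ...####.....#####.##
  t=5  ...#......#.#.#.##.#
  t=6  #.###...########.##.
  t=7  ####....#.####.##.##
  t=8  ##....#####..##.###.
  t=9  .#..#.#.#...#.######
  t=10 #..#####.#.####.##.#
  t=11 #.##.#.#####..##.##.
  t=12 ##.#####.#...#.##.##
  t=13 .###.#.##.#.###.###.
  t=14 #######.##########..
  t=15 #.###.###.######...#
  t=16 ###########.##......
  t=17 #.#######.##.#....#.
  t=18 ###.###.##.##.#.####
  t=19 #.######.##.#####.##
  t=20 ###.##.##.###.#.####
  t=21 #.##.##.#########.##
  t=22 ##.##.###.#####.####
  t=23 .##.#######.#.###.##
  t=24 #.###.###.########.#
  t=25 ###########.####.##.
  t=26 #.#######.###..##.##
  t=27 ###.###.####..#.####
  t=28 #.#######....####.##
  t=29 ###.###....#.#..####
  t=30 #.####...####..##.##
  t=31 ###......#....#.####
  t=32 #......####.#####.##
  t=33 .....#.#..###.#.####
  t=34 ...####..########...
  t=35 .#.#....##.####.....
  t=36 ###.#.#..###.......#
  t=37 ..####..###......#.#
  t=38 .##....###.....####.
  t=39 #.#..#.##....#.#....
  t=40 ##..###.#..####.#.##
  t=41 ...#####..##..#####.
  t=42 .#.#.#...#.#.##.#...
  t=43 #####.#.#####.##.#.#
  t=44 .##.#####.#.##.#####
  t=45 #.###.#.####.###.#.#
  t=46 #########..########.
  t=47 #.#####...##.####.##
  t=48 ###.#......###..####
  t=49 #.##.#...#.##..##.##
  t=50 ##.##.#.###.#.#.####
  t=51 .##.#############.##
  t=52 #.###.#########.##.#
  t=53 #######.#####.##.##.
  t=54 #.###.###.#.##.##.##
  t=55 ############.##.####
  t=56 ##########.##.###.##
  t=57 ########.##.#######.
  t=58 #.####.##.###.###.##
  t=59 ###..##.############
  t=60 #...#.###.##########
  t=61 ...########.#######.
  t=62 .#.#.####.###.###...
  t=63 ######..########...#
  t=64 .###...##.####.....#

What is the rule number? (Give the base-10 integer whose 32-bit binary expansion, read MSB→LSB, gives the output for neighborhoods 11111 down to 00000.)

2896985526

  [31] ##### => #  t=1,i=8
  [30] ####. => .  t=1,i=11
  [29] ###.# => #  t=0,i=9
  [28] ###.. => .  t=0,i=13
  [27] ##.## => #  t=0,i=10
  [26] ##.#. => #  t=5,i=18
  [25] ##..# => .  t=1,i=4
  [24] ##... => .  t=0,i=14
  [23] #.### => #  t=0,i=11
  [22] #.##. => .  t=4,i=18
  [21] #.#.# => #  t=5,i=12
  [20] #.#.. => .  t=0,i=4
  [19] #..## => #  t=0,i=6
  [18] #..#. => #  t=3,i=3
  [17] #...# => .  t=0,i=0
  [16] #.... => .  t=1,i=14
  [15] .#### => .  t=1,i=7
  [14] .###. => #  t=0,i=8
  [13] .##.# => #  t=2,i=6
  [12] .##.. => #  t=0,i=18
  [11] .#.## => #  t=3,i=5
  [10] .#.#. => #  t=0,i=3
  [9] .#..# => .  t=0,i=5
  [8] .#... => #  t=5,i=0
  [7] ..### => #  t=0,i=7
  [6] ..##. => .  t=0,i=17
  [5] ..#.# => #  t=0,i=2
  [4] ..#.. => #  t=1,i=18
  [3] ...## => .  t=0,i=16
  [2] ...#. => #  t=0,i=1
  [1] ....# => #  t=1,i=16
  [0] ..... => .  t=1,i=15
  bits 10101100101011000111110110110110 = 2896985526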